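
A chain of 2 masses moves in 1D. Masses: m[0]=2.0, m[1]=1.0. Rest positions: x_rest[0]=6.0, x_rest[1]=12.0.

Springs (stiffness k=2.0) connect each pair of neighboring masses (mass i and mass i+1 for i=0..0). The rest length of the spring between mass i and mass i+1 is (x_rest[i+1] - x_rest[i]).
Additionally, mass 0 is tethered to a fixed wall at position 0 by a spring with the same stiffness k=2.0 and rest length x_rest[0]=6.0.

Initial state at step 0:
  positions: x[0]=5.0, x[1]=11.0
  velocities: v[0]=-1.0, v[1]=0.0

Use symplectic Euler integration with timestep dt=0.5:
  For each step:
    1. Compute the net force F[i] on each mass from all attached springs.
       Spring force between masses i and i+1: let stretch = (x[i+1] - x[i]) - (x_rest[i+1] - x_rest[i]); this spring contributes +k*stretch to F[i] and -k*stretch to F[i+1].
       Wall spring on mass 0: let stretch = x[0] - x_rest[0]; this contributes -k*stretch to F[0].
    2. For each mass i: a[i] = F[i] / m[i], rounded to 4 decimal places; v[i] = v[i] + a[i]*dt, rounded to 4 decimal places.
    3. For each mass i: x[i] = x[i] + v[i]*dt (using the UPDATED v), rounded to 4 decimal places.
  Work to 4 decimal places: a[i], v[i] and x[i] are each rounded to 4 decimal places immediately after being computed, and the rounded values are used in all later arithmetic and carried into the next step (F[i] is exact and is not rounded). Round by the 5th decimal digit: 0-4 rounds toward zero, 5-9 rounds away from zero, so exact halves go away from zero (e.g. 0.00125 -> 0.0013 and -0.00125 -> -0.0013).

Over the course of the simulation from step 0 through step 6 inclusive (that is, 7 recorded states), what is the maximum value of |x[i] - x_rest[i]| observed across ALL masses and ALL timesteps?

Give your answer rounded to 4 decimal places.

Answer: 1.2500

Derivation:
Step 0: x=[5.0000 11.0000] v=[-1.0000 0.0000]
Step 1: x=[4.7500 11.0000] v=[-0.5000 0.0000]
Step 2: x=[4.8750 10.8750] v=[0.2500 -0.2500]
Step 3: x=[5.2813 10.7500] v=[0.8125 -0.2500]
Step 4: x=[5.7344 10.8907] v=[0.9062 0.2813]
Step 5: x=[6.0430 11.4532] v=[0.6172 1.1250]
Step 6: x=[6.1934 12.3106] v=[0.3008 1.7148]
Max displacement = 1.2500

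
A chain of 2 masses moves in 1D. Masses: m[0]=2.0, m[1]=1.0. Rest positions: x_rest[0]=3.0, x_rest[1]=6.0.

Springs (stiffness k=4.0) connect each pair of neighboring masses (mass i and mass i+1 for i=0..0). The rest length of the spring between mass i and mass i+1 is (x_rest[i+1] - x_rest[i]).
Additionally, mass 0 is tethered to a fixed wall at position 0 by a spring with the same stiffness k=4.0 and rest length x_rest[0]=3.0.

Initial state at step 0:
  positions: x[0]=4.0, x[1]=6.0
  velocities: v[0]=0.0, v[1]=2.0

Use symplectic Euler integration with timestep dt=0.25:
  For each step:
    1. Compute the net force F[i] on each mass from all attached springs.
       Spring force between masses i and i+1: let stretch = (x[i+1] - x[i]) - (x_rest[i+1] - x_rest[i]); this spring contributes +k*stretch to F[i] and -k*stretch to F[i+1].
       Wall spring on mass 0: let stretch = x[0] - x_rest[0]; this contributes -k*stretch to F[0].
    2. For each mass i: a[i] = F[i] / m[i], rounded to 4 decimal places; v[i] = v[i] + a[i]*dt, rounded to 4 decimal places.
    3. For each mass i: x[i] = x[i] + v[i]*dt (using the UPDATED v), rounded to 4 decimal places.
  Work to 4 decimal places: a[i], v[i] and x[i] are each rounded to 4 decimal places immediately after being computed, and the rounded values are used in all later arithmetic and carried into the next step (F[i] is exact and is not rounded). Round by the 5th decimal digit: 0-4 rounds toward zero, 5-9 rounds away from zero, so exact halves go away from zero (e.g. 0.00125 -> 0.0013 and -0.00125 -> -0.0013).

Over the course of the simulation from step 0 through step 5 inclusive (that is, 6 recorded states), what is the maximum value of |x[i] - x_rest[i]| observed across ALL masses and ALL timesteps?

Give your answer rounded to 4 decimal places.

Step 0: x=[4.0000 6.0000] v=[0.0000 2.0000]
Step 1: x=[3.7500 6.7500] v=[-1.0000 3.0000]
Step 2: x=[3.4063 7.5000] v=[-1.3750 3.0000]
Step 3: x=[3.1485 7.9766] v=[-1.0313 1.9063]
Step 4: x=[3.1006 7.9962] v=[-0.1915 0.0782]
Step 5: x=[3.2771 7.5419] v=[0.7060 -1.8174]
Max displacement = 1.9962

Answer: 1.9962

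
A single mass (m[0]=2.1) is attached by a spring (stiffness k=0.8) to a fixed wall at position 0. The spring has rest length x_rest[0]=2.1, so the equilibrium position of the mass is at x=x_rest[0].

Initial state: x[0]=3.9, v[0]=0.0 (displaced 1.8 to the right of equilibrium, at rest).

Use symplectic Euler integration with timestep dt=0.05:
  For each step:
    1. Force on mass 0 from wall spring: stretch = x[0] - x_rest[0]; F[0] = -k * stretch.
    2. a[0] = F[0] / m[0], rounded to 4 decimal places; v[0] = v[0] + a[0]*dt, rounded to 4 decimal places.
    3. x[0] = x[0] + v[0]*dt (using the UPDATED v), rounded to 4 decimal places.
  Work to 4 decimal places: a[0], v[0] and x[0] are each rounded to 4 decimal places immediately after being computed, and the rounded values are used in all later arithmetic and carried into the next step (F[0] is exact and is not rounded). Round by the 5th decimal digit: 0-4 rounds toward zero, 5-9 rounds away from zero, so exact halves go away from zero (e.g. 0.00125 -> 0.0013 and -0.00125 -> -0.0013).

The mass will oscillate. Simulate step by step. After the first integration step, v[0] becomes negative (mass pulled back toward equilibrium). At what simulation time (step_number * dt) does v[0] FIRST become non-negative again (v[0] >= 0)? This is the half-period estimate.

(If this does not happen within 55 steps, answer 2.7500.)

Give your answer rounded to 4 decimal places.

Answer: 2.7500

Derivation:
Step 0: x=[3.9000] v=[0.0000]
Step 1: x=[3.8983] v=[-0.0343]
Step 2: x=[3.8949] v=[-0.0686]
Step 3: x=[3.8898] v=[-0.1028]
Step 4: x=[3.8830] v=[-0.1369]
Step 5: x=[3.8745] v=[-0.1709]
Step 6: x=[3.8643] v=[-0.2047]
Step 7: x=[3.8524] v=[-0.2383]
Step 8: x=[3.8388] v=[-0.2717]
Step 9: x=[3.8236] v=[-0.3048]
Step 10: x=[3.8067] v=[-0.3376]
Step 11: x=[3.7882] v=[-0.3701]
Step 12: x=[3.7681] v=[-0.4023]
Step 13: x=[3.7464] v=[-0.4341]
Step 14: x=[3.7231] v=[-0.4655]
Step 15: x=[3.6983] v=[-0.4964]
Step 16: x=[3.6720] v=[-0.5268]
Step 17: x=[3.6442] v=[-0.5567]
Step 18: x=[3.6149] v=[-0.5861]
Step 19: x=[3.5842] v=[-0.6150]
Step 20: x=[3.5520] v=[-0.6433]
Step 21: x=[3.5185] v=[-0.6710]
Step 22: x=[3.4836] v=[-0.6980]
Step 23: x=[3.4474] v=[-0.7244]
Step 24: x=[3.4099] v=[-0.7501]
Step 25: x=[3.3711] v=[-0.7751]
Step 26: x=[3.3311] v=[-0.7993]
Step 27: x=[3.2900] v=[-0.8228]
Step 28: x=[3.2477] v=[-0.8455]
Step 29: x=[3.2043] v=[-0.8674]
Step 30: x=[3.1599] v=[-0.8884]
Step 31: x=[3.1145] v=[-0.9086]
Step 32: x=[3.0681] v=[-0.9279]
Step 33: x=[3.0208] v=[-0.9463]
Step 34: x=[2.9726] v=[-0.9638]
Step 35: x=[2.9236] v=[-0.9804]
Step 36: x=[2.8738] v=[-0.9961]
Step 37: x=[2.8233] v=[-1.0108]
Step 38: x=[2.7721] v=[-1.0246]
Step 39: x=[2.7202] v=[-1.0374]
Step 40: x=[2.6677] v=[-1.0492]
Step 41: x=[2.6147] v=[-1.0600]
Step 42: x=[2.5612] v=[-1.0698]
Step 43: x=[2.5073] v=[-1.0786]
Step 44: x=[2.4530] v=[-1.0864]
Step 45: x=[2.3983] v=[-1.0931]
Step 46: x=[2.3434] v=[-1.0988]
Step 47: x=[2.2882] v=[-1.1034]
Step 48: x=[2.2329] v=[-1.1070]
Step 49: x=[2.1774] v=[-1.1095]
Step 50: x=[2.1219] v=[-1.1110]
Step 51: x=[2.0663] v=[-1.1114]
Step 52: x=[2.0108] v=[-1.1108]
Step 53: x=[1.9553] v=[-1.1091]
Step 54: x=[1.9000] v=[-1.1063]
Step 55: x=[1.8449] v=[-1.1025]
v[0] did not become non-negative within 55 steps; using fallback time=2.7500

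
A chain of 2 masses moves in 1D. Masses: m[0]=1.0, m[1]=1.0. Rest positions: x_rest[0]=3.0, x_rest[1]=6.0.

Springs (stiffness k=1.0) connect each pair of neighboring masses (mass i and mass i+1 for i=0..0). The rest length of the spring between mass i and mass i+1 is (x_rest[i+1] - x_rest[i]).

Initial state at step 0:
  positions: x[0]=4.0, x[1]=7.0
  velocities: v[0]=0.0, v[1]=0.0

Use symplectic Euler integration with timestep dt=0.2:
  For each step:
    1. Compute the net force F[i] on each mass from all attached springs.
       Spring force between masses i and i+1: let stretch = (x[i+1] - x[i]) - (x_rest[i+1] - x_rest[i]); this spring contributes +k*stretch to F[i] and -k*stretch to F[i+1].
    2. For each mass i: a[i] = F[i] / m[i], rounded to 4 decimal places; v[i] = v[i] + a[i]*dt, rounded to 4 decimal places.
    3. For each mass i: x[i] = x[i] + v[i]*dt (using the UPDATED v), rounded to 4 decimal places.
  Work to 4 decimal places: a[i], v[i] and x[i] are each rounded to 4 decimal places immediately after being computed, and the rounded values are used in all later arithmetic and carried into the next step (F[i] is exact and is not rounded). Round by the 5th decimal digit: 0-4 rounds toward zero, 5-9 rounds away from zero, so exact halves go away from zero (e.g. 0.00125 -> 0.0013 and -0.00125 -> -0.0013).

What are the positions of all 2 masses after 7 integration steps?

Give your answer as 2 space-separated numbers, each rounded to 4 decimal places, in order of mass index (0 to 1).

Step 0: x=[4.0000 7.0000] v=[0.0000 0.0000]
Step 1: x=[4.0000 7.0000] v=[0.0000 0.0000]
Step 2: x=[4.0000 7.0000] v=[0.0000 0.0000]
Step 3: x=[4.0000 7.0000] v=[0.0000 0.0000]
Step 4: x=[4.0000 7.0000] v=[0.0000 0.0000]
Step 5: x=[4.0000 7.0000] v=[0.0000 0.0000]
Step 6: x=[4.0000 7.0000] v=[0.0000 0.0000]
Step 7: x=[4.0000 7.0000] v=[0.0000 0.0000]

Answer: 4.0000 7.0000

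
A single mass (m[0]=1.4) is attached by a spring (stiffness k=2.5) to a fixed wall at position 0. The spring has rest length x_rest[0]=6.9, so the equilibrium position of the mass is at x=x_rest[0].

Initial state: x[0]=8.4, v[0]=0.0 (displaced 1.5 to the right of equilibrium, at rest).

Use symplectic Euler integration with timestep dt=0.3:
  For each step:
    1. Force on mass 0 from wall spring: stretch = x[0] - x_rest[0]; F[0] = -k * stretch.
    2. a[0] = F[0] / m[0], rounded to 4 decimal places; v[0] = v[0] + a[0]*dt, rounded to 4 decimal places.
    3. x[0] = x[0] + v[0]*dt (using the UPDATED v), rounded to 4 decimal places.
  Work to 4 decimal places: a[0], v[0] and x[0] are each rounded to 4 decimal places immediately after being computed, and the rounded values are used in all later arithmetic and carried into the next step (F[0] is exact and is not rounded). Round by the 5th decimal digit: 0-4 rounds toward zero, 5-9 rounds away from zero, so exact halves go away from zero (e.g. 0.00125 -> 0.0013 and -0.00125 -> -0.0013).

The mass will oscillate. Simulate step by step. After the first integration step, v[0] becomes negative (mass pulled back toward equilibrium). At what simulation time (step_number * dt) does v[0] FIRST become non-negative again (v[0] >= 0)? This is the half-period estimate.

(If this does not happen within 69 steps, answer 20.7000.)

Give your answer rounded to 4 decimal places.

Answer: 2.4000

Derivation:
Step 0: x=[8.4000] v=[0.0000]
Step 1: x=[8.1589] v=[-0.8036]
Step 2: x=[7.7155] v=[-1.4780]
Step 3: x=[7.1410] v=[-1.9149]
Step 4: x=[6.5278] v=[-2.0440]
Step 5: x=[5.9744] v=[-1.8446]
Step 6: x=[5.5698] v=[-1.3487]
Step 7: x=[5.3790] v=[-0.6361]
Step 8: x=[5.4326] v=[0.1787]
First v>=0 after going negative at step 8, time=2.4000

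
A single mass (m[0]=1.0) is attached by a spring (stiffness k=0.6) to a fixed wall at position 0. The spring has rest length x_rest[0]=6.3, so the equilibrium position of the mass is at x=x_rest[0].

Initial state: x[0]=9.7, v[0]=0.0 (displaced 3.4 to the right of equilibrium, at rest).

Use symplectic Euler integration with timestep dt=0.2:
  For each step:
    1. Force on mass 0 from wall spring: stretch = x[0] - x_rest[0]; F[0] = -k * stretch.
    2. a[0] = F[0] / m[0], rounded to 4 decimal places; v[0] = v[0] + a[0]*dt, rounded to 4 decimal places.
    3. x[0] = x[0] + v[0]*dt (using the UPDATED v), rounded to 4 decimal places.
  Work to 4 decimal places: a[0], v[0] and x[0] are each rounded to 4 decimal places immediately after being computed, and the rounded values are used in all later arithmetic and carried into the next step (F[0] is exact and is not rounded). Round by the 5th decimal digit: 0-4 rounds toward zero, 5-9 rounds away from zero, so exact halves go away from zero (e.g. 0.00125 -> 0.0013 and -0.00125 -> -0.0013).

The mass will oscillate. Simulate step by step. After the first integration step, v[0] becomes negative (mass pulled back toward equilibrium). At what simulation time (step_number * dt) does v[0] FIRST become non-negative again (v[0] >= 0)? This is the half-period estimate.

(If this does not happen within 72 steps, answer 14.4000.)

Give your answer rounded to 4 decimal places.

Step 0: x=[9.7000] v=[0.0000]
Step 1: x=[9.6184] v=[-0.4080]
Step 2: x=[9.4572] v=[-0.8062]
Step 3: x=[9.2202] v=[-1.1851]
Step 4: x=[8.9131] v=[-1.5355]
Step 5: x=[8.5433] v=[-1.8491]
Step 6: x=[8.1196] v=[-2.1183]
Step 7: x=[7.6523] v=[-2.3367]
Step 8: x=[7.1525] v=[-2.4990]
Step 9: x=[6.6322] v=[-2.6013]
Step 10: x=[6.1040] v=[-2.6412]
Step 11: x=[5.5805] v=[-2.6177]
Step 12: x=[5.0742] v=[-2.5314]
Step 13: x=[4.5973] v=[-2.3843]
Step 14: x=[4.1613] v=[-2.1800]
Step 15: x=[3.7766] v=[-1.9234]
Step 16: x=[3.4525] v=[-1.6206]
Step 17: x=[3.1967] v=[-1.2789]
Step 18: x=[3.0154] v=[-0.9065]
Step 19: x=[2.9129] v=[-0.5123]
Step 20: x=[2.8917] v=[-0.1058]
Step 21: x=[2.9523] v=[0.3032]
First v>=0 after going negative at step 21, time=4.2000

Answer: 4.2000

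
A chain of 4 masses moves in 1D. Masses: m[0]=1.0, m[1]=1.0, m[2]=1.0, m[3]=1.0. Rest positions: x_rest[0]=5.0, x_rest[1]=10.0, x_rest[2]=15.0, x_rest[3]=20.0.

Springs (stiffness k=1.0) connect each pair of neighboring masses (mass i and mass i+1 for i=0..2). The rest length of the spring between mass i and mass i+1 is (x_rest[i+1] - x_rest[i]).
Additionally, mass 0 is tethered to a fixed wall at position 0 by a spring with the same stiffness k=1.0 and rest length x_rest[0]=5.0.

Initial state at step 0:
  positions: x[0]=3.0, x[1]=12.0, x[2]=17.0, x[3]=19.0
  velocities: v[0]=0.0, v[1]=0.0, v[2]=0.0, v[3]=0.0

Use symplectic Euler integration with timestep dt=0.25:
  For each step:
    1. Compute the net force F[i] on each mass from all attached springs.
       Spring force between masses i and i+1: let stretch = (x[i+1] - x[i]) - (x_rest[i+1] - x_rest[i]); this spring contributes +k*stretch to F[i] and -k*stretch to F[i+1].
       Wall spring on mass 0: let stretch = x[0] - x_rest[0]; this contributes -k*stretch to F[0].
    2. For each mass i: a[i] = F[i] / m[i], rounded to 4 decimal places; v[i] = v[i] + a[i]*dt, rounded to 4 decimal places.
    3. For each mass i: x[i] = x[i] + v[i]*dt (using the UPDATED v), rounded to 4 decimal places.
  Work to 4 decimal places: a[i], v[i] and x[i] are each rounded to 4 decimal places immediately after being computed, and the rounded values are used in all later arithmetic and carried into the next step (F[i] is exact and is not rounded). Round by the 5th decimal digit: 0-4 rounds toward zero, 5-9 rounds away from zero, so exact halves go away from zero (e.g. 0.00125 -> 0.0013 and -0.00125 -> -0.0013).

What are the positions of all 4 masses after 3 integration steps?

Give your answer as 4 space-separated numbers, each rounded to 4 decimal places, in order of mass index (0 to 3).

Answer: 4.9480 10.7068 15.9714 20.0106

Derivation:
Step 0: x=[3.0000 12.0000 17.0000 19.0000] v=[0.0000 0.0000 0.0000 0.0000]
Step 1: x=[3.3750 11.7500 16.8125 19.1875] v=[1.5000 -1.0000 -0.7500 0.7500]
Step 2: x=[4.0625 11.2930 16.4570 19.5391] v=[2.7500 -1.8281 -1.4219 1.4063]
Step 3: x=[4.9480 10.7068 15.9714 20.0106] v=[3.5420 -2.3447 -1.9424 1.8858]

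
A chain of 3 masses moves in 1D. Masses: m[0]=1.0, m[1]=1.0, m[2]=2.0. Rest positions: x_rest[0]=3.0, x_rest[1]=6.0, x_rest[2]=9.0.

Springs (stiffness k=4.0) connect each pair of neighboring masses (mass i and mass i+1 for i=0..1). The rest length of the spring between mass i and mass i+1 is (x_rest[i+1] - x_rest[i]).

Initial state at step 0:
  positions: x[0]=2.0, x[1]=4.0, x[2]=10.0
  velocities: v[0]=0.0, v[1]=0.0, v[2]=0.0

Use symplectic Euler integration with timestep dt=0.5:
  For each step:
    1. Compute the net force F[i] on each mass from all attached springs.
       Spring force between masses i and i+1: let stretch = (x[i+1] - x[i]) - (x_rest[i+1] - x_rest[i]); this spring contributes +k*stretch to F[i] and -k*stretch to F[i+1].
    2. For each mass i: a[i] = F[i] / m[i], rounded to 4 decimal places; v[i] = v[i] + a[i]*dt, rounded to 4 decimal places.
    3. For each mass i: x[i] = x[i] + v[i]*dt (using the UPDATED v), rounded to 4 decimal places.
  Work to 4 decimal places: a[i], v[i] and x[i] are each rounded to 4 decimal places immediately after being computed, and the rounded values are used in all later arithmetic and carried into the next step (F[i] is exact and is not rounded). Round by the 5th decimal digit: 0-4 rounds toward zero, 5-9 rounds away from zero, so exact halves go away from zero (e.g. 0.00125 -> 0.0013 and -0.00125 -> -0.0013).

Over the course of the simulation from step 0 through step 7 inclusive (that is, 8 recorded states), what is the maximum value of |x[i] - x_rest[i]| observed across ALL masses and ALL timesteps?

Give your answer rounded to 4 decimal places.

Step 0: x=[2.0000 4.0000 10.0000] v=[0.0000 0.0000 0.0000]
Step 1: x=[1.0000 8.0000 8.5000] v=[-2.0000 8.0000 -3.0000]
Step 2: x=[4.0000 5.5000 8.2500] v=[6.0000 -5.0000 -0.5000]
Step 3: x=[5.5000 4.2500 8.1250] v=[3.0000 -2.5000 -0.2500]
Step 4: x=[2.7500 8.1250 7.5625] v=[-5.5000 7.7500 -1.1250]
Step 5: x=[2.3750 6.0625 8.7813] v=[-0.7500 -4.1250 2.4375]
Step 6: x=[2.6875 3.0313 10.1407] v=[0.6250 -6.0624 2.7187]
Step 7: x=[0.3438 6.7657 9.4454] v=[-4.6874 7.4688 -1.3907]
Max displacement = 2.9687

Answer: 2.9687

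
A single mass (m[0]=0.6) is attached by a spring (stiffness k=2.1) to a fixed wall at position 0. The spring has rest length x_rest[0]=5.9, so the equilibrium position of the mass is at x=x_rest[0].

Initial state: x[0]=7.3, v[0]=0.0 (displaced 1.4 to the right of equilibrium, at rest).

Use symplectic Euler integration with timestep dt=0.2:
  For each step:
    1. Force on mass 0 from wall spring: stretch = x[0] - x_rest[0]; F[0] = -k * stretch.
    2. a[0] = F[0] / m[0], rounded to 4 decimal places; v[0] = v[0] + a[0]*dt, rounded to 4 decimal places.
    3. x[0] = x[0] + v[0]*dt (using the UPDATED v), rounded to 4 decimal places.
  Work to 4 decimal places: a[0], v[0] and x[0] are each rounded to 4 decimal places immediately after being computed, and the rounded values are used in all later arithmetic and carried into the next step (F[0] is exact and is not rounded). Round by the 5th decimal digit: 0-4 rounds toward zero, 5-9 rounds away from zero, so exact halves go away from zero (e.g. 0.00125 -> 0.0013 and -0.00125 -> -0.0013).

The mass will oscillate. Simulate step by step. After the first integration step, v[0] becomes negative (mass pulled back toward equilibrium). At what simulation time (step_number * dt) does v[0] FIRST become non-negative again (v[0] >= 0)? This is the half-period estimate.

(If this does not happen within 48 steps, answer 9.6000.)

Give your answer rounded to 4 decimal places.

Step 0: x=[7.3000] v=[0.0000]
Step 1: x=[7.1040] v=[-0.9800]
Step 2: x=[6.7394] v=[-1.8228]
Step 3: x=[6.2573] v=[-2.4104]
Step 4: x=[5.7252] v=[-2.6605]
Step 5: x=[5.2176] v=[-2.5381]
Step 6: x=[4.8055] v=[-2.0604]
Step 7: x=[4.5467] v=[-1.2942]
Step 8: x=[4.4773] v=[-0.3469]
Step 9: x=[4.6071] v=[0.6490]
First v>=0 after going negative at step 9, time=1.8000

Answer: 1.8000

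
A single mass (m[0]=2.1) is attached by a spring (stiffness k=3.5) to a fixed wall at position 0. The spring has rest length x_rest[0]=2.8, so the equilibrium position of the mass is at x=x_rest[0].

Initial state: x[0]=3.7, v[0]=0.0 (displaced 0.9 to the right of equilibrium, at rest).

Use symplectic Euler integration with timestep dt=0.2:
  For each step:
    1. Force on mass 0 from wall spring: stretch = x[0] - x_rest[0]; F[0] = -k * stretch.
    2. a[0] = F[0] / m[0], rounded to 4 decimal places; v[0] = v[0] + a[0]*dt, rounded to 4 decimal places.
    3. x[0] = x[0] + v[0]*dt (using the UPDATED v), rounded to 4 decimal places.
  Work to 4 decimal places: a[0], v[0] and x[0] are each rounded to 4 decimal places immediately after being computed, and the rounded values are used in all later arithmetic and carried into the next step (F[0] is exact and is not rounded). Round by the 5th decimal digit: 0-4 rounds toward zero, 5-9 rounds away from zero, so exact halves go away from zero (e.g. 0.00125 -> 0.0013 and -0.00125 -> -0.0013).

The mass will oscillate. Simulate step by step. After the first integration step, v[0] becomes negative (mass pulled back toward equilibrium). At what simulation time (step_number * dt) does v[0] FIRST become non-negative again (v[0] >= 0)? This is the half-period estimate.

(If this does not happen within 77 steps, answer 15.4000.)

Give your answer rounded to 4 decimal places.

Step 0: x=[3.7000] v=[0.0000]
Step 1: x=[3.6400] v=[-0.3000]
Step 2: x=[3.5240] v=[-0.5800]
Step 3: x=[3.3597] v=[-0.8213]
Step 4: x=[3.1581] v=[-1.0079]
Step 5: x=[2.9326] v=[-1.1273]
Step 6: x=[2.6983] v=[-1.1715]
Step 7: x=[2.4708] v=[-1.1376]
Step 8: x=[2.2652] v=[-1.0279]
Step 9: x=[2.0953] v=[-0.8496]
Step 10: x=[1.9724] v=[-0.6147]
Step 11: x=[1.9046] v=[-0.3388]
Step 12: x=[1.8965] v=[-0.0403]
Step 13: x=[1.9487] v=[0.2609]
First v>=0 after going negative at step 13, time=2.6000

Answer: 2.6000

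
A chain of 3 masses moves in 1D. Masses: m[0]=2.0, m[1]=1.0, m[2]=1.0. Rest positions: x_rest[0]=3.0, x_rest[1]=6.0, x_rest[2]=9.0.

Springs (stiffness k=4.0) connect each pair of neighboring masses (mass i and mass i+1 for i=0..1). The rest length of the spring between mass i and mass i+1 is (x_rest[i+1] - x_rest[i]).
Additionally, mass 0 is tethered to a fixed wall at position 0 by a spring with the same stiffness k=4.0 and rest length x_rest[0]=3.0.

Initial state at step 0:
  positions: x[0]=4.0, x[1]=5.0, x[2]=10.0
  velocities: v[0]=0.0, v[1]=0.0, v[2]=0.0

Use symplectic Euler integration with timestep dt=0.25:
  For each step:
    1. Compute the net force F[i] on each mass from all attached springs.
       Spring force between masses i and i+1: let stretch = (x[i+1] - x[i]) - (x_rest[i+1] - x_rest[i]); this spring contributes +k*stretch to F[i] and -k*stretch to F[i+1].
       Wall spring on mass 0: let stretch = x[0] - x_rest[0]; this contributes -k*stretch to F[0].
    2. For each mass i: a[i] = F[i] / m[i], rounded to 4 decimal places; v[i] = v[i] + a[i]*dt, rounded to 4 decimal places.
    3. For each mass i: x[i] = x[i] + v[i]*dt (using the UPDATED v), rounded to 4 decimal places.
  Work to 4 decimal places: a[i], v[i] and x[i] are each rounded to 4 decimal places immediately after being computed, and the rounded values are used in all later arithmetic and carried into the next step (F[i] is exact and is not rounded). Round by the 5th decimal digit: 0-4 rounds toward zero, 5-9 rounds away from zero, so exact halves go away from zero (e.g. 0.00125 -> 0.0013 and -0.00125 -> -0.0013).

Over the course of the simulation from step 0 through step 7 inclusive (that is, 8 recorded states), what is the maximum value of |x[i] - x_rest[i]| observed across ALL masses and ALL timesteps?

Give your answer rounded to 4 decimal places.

Step 0: x=[4.0000 5.0000 10.0000] v=[0.0000 0.0000 0.0000]
Step 1: x=[3.6250 6.0000 9.5000] v=[-1.5000 4.0000 -2.0000]
Step 2: x=[3.0938 7.2813 8.8750] v=[-2.1250 5.1250 -2.5000]
Step 3: x=[2.6993 7.9141 8.6016] v=[-1.5782 2.5312 -1.0937]
Step 4: x=[2.6192 7.4151 8.9063] v=[-0.3205 -1.9961 1.2188]
Step 5: x=[2.8112 6.0899 9.5882] v=[0.7679 -5.3008 2.7276]
Step 6: x=[3.0616 4.8196 10.1455] v=[1.0017 -5.0812 2.2293]
Step 7: x=[3.1491 4.4413 10.1214] v=[0.3499 -1.5133 -0.0966]
Max displacement = 1.9141

Answer: 1.9141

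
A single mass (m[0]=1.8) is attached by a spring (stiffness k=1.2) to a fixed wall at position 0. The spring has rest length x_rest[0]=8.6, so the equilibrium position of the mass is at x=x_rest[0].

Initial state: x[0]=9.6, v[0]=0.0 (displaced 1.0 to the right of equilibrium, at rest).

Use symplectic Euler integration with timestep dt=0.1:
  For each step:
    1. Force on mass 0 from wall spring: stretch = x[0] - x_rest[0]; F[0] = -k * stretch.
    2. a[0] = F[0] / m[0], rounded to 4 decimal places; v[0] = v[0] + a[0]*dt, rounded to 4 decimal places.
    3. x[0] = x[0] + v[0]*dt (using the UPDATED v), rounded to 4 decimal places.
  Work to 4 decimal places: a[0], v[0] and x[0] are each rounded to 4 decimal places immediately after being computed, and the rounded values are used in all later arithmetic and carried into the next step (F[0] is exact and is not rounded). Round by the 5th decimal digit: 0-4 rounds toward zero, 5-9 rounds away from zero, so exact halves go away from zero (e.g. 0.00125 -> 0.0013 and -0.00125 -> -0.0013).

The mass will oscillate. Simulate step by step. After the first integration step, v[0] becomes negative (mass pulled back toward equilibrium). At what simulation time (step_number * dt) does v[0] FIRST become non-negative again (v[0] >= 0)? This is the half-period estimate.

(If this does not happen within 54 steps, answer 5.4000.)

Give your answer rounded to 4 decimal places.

Step 0: x=[9.6000] v=[0.0000]
Step 1: x=[9.5933] v=[-0.0667]
Step 2: x=[9.5800] v=[-0.1329]
Step 3: x=[9.5602] v=[-0.1982]
Step 4: x=[9.5340] v=[-0.2622]
Step 5: x=[9.5016] v=[-0.3245]
Step 6: x=[9.4631] v=[-0.3846]
Step 7: x=[9.4189] v=[-0.4421]
Step 8: x=[9.3692] v=[-0.4967]
Step 9: x=[9.3144] v=[-0.5480]
Step 10: x=[9.2548] v=[-0.5956]
Step 11: x=[9.1909] v=[-0.6393]
Step 12: x=[9.1230] v=[-0.6787]
Step 13: x=[9.0516] v=[-0.7136]
Step 14: x=[8.9772] v=[-0.7437]
Step 15: x=[8.9003] v=[-0.7689]
Step 16: x=[8.8214] v=[-0.7889]
Step 17: x=[8.7410] v=[-0.8037]
Step 18: x=[8.6597] v=[-0.8131]
Step 19: x=[8.5780] v=[-0.8171]
Step 20: x=[8.4964] v=[-0.8156]
Step 21: x=[8.4155] v=[-0.8087]
Step 22: x=[8.3359] v=[-0.7964]
Step 23: x=[8.2580] v=[-0.7788]
Step 24: x=[8.1824] v=[-0.7560]
Step 25: x=[8.1096] v=[-0.7282]
Step 26: x=[8.0401] v=[-0.6955]
Step 27: x=[7.9743] v=[-0.6582]
Step 28: x=[7.9127] v=[-0.6165]
Step 29: x=[7.8556] v=[-0.5707]
Step 30: x=[7.8035] v=[-0.5211]
Step 31: x=[7.7567] v=[-0.4680]
Step 32: x=[7.7155] v=[-0.4118]
Step 33: x=[7.6802] v=[-0.3528]
Step 34: x=[7.6511] v=[-0.2915]
Step 35: x=[7.6283] v=[-0.2282]
Step 36: x=[7.6120] v=[-0.1634]
Step 37: x=[7.6023] v=[-0.0975]
Step 38: x=[7.5992] v=[-0.0310]
Step 39: x=[7.6028] v=[0.0357]
First v>=0 after going negative at step 39, time=3.9000

Answer: 3.9000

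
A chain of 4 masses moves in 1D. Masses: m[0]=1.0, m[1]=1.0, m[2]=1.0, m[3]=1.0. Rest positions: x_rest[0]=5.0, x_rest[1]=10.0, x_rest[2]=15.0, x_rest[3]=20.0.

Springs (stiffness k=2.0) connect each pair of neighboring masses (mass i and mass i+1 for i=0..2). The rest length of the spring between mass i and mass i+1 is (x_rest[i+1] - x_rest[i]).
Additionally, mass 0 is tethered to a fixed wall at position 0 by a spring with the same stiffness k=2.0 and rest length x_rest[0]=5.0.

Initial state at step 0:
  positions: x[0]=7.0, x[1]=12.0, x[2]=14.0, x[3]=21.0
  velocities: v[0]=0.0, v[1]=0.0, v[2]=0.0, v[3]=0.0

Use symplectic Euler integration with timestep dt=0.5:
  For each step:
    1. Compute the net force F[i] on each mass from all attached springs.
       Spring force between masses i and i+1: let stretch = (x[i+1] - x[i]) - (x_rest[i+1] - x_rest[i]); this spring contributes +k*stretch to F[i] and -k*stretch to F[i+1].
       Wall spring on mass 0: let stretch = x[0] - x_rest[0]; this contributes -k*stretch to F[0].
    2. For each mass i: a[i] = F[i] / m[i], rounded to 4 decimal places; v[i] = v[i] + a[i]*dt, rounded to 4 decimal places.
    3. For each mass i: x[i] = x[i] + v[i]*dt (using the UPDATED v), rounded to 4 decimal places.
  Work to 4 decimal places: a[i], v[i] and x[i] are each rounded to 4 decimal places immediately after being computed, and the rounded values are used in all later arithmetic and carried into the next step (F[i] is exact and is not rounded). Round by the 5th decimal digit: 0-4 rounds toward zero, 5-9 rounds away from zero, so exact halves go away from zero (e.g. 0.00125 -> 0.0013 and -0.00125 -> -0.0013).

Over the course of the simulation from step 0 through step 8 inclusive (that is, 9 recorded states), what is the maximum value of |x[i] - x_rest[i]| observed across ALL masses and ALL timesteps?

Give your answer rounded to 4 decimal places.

Step 0: x=[7.0000 12.0000 14.0000 21.0000] v=[0.0000 0.0000 0.0000 0.0000]
Step 1: x=[6.0000 10.5000 16.5000 20.0000] v=[-2.0000 -3.0000 5.0000 -2.0000]
Step 2: x=[4.2500 9.7500 17.7500 19.7500] v=[-3.5000 -1.5000 2.5000 -0.5000]
Step 3: x=[3.1250 10.2500 16.0000 21.0000] v=[-2.2500 1.0000 -3.5000 2.5000]
Step 4: x=[4.0000 10.0625 13.8750 22.2500] v=[1.7500 -0.3750 -4.2500 2.5000]
Step 5: x=[5.9063 8.7500 14.0313 21.8125] v=[3.8125 -2.6250 0.3125 -0.8750]
Step 6: x=[6.2813 8.6563 15.4375 19.9844] v=[0.7499 -0.1874 2.8124 -3.6562]
Step 7: x=[4.7031 10.7657 15.7266 18.3829] v=[-3.1564 4.2188 0.5781 -3.2031]
Step 8: x=[3.8047 12.3243 14.8634 17.9532] v=[-1.7969 3.1171 -1.7265 -0.8594]
Max displacement = 2.7500

Answer: 2.7500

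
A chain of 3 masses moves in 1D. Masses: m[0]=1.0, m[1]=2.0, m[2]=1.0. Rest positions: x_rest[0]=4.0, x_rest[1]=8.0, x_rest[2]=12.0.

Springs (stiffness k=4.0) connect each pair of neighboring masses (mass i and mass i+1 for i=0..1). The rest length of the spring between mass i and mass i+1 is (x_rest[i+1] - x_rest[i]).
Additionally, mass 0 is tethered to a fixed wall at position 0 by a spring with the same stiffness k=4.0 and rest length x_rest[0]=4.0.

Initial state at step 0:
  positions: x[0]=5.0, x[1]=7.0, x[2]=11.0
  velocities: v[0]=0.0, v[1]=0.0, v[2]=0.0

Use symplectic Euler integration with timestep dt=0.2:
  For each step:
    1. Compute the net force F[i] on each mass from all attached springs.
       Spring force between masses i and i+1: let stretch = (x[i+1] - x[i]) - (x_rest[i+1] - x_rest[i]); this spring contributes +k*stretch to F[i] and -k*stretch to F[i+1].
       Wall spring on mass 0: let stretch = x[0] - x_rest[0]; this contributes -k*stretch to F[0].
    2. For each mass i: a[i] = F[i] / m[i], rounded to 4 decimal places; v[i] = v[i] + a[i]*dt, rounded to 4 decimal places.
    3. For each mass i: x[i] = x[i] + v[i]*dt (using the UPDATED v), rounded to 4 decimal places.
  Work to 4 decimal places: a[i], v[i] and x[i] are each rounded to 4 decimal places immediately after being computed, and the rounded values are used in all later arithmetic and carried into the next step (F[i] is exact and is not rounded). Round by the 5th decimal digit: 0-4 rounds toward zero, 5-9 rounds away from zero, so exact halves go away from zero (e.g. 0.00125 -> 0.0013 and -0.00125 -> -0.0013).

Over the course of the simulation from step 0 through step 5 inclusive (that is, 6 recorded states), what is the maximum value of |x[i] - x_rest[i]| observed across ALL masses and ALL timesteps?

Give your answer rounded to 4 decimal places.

Answer: 1.5974

Derivation:
Step 0: x=[5.0000 7.0000 11.0000] v=[0.0000 0.0000 0.0000]
Step 1: x=[4.5200 7.1600 11.0000] v=[-2.4000 0.8000 0.0000]
Step 2: x=[3.7392 7.4160 11.0256] v=[-3.9040 1.2800 0.1280]
Step 3: x=[2.9484 7.6666 11.1137] v=[-3.9539 1.2531 0.4403]
Step 4: x=[2.4408 7.8155 11.2902] v=[-2.5381 0.7447 0.8826]
Step 5: x=[2.4026 7.8124 11.5508] v=[-0.1910 -0.0153 1.3028]
Max displacement = 1.5974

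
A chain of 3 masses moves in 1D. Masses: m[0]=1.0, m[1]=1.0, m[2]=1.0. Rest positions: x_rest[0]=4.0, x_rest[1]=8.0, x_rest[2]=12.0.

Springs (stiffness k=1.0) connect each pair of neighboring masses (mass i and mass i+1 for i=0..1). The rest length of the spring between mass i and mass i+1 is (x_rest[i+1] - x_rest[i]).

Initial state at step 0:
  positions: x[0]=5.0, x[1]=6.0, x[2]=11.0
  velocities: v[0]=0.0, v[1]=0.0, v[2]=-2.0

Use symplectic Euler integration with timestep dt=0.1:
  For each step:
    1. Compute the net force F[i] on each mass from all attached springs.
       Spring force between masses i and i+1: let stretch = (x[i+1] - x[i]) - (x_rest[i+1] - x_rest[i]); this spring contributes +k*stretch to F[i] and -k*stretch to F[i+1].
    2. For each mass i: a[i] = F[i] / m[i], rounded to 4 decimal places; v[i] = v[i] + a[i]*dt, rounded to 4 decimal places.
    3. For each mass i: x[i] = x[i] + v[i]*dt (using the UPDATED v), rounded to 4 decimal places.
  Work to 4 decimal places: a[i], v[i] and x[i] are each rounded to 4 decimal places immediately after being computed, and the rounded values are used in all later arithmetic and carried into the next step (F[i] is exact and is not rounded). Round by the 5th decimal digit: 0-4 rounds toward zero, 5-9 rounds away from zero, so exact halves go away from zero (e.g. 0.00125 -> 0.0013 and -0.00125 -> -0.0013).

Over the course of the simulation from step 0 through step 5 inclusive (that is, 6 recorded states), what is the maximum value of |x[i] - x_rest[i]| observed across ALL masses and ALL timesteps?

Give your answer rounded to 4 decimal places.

Answer: 2.0938

Derivation:
Step 0: x=[5.0000 6.0000 11.0000] v=[0.0000 0.0000 -2.0000]
Step 1: x=[4.9700 6.0400 10.7900] v=[-0.3000 0.4000 -2.1000]
Step 2: x=[4.9107 6.1168 10.5725] v=[-0.5930 0.7680 -2.1750]
Step 3: x=[4.8235 6.2261 10.3504] v=[-0.8724 1.0930 -2.2206]
Step 4: x=[4.7103 6.3626 10.1271] v=[-1.1321 1.3652 -2.2330]
Step 5: x=[4.5736 6.5202 9.9062] v=[-1.3669 1.5764 -2.2095]
Max displacement = 2.0938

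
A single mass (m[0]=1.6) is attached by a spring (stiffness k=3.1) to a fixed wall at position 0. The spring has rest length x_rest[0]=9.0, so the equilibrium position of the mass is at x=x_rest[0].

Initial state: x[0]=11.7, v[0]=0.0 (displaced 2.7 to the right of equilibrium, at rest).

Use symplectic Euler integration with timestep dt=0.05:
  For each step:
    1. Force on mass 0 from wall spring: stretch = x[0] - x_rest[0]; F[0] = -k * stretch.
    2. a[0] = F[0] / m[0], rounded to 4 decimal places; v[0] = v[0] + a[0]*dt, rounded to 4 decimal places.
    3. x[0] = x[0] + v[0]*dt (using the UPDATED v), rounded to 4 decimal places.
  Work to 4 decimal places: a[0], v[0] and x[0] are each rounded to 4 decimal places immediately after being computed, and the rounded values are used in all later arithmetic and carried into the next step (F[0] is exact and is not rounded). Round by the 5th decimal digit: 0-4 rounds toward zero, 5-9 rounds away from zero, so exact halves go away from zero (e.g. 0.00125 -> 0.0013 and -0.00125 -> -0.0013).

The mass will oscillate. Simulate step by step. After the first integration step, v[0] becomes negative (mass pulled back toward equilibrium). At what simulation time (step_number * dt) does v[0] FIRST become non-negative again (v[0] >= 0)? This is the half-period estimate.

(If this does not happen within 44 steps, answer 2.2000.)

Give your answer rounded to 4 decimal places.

Answer: 2.2000

Derivation:
Step 0: x=[11.7000] v=[0.0000]
Step 1: x=[11.6869] v=[-0.2616]
Step 2: x=[11.6608] v=[-0.5219]
Step 3: x=[11.6218] v=[-0.7797]
Step 4: x=[11.5701] v=[-1.0337]
Step 5: x=[11.5060] v=[-1.2827]
Step 6: x=[11.4297] v=[-1.5255]
Step 7: x=[11.3417] v=[-1.7609]
Step 8: x=[11.2423] v=[-1.9878]
Step 9: x=[11.1321] v=[-2.2050]
Step 10: x=[11.0115] v=[-2.4115]
Step 11: x=[10.8812] v=[-2.6064]
Step 12: x=[10.7418] v=[-2.7886]
Step 13: x=[10.5939] v=[-2.9573]
Step 14: x=[10.4383] v=[-3.1117]
Step 15: x=[10.2758] v=[-3.2510]
Step 16: x=[10.1071] v=[-3.3746]
Step 17: x=[9.9330] v=[-3.4819]
Step 18: x=[9.7544] v=[-3.5723]
Step 19: x=[9.5721] v=[-3.6454]
Step 20: x=[9.3871] v=[-3.7008]
Step 21: x=[9.2002] v=[-3.7383]
Step 22: x=[9.0123] v=[-3.7577]
Step 23: x=[8.8244] v=[-3.7589]
Step 24: x=[8.6373] v=[-3.7419]
Step 25: x=[8.4520] v=[-3.7068]
Step 26: x=[8.2693] v=[-3.6537]
Step 27: x=[8.0902] v=[-3.5829]
Step 28: x=[7.9155] v=[-3.4948]
Step 29: x=[7.7460] v=[-3.3897]
Step 30: x=[7.5826] v=[-3.2682]
Step 31: x=[7.4261] v=[-3.1309]
Step 32: x=[7.2772] v=[-2.9784]
Step 33: x=[7.1366] v=[-2.8115]
Step 34: x=[7.0051] v=[-2.6310]
Step 35: x=[6.8832] v=[-2.4377]
Step 36: x=[6.7716] v=[-2.2326]
Step 37: x=[6.6708] v=[-2.0167]
Step 38: x=[6.5812] v=[-1.7911]
Step 39: x=[6.5034] v=[-1.5568]
Step 40: x=[6.4377] v=[-1.3149]
Step 41: x=[6.3844] v=[-1.0667]
Step 42: x=[6.3437] v=[-0.8133]
Step 43: x=[6.3159] v=[-0.5560]
Step 44: x=[6.3011] v=[-0.2960]
v[0] did not become non-negative within 44 steps; using fallback time=2.2000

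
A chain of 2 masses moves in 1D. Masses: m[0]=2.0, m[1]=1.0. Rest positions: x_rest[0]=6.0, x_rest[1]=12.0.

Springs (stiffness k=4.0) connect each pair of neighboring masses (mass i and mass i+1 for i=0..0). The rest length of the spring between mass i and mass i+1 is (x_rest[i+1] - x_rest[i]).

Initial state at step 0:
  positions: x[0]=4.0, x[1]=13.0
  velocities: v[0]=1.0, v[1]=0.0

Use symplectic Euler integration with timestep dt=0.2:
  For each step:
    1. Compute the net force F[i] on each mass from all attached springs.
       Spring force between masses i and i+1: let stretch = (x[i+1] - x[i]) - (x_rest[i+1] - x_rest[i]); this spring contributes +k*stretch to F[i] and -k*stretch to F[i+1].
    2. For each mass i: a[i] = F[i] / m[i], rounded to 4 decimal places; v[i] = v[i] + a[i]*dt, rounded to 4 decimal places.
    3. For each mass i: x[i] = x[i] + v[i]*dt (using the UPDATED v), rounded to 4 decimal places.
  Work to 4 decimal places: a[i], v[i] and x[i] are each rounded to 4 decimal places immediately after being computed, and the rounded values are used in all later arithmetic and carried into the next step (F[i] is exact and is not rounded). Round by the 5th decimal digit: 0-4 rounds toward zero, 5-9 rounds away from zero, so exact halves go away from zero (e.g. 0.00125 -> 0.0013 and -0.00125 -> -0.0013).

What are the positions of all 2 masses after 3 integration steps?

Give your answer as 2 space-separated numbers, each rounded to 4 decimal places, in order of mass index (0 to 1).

Step 0: x=[4.0000 13.0000] v=[1.0000 0.0000]
Step 1: x=[4.4400 12.5200] v=[2.2000 -2.4000]
Step 2: x=[5.0464 11.7072] v=[3.0320 -4.0640]
Step 3: x=[5.7057 10.7887] v=[3.2963 -4.5926]

Answer: 5.7057 10.7887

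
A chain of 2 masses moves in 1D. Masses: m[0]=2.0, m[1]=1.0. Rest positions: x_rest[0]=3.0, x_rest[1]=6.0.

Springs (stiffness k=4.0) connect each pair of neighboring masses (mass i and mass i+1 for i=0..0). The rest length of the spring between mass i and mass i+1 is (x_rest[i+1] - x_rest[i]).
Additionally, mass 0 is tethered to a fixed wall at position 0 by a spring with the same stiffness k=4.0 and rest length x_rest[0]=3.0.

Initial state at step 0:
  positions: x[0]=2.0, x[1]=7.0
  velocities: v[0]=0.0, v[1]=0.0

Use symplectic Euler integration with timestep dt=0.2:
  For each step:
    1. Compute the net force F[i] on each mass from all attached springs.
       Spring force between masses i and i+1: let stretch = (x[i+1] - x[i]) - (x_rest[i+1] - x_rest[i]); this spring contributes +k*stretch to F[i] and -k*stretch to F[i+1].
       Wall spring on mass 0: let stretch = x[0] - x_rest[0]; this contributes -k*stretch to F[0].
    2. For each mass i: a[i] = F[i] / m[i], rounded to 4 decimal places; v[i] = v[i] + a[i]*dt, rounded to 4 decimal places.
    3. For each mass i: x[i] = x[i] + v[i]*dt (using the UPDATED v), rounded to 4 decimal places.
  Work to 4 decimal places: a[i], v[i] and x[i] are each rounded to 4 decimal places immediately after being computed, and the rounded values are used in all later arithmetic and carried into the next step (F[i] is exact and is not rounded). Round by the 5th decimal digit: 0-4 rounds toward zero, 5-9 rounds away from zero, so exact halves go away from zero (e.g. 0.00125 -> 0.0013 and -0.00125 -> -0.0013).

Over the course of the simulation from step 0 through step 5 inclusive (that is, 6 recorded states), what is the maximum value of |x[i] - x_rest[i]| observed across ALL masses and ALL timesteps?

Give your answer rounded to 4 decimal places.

Answer: 1.2935

Derivation:
Step 0: x=[2.0000 7.0000] v=[0.0000 0.0000]
Step 1: x=[2.2400 6.6800] v=[1.2000 -1.6000]
Step 2: x=[2.6560 6.1296] v=[2.0800 -2.7520]
Step 3: x=[3.1374 5.5034] v=[2.4070 -3.1309]
Step 4: x=[3.5571 4.9787] v=[2.0984 -2.6237]
Step 5: x=[3.8059 4.7065] v=[1.2442 -1.3610]
Max displacement = 1.2935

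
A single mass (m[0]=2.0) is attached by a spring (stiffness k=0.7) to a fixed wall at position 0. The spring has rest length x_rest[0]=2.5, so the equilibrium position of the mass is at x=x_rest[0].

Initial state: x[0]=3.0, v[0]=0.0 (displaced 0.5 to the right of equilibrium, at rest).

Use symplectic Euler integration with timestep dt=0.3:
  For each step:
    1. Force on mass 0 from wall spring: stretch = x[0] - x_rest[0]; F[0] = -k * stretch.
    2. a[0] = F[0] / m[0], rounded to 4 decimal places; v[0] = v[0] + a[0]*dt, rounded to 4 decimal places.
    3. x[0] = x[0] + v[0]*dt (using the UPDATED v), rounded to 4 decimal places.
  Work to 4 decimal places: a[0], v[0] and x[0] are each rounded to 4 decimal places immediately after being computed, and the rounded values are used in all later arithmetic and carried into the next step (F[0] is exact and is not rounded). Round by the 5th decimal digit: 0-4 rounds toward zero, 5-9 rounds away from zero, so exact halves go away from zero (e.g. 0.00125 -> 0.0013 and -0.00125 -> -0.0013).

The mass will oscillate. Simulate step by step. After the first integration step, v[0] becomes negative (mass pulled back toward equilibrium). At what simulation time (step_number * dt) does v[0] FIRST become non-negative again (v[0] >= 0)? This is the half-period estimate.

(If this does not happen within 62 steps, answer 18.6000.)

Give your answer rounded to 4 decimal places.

Step 0: x=[3.0000] v=[0.0000]
Step 1: x=[2.9843] v=[-0.0525]
Step 2: x=[2.9533] v=[-0.1034]
Step 3: x=[2.9080] v=[-0.1510]
Step 4: x=[2.8499] v=[-0.1938]
Step 5: x=[2.7807] v=[-0.2306]
Step 6: x=[2.7027] v=[-0.2601]
Step 7: x=[2.6183] v=[-0.2814]
Step 8: x=[2.5302] v=[-0.2938]
Step 9: x=[2.4411] v=[-0.2970]
Step 10: x=[2.3539] v=[-0.2908]
Step 11: x=[2.2713] v=[-0.2755]
Step 12: x=[2.1959] v=[-0.2515]
Step 13: x=[2.1300] v=[-0.2196]
Step 14: x=[2.0758] v=[-0.1808]
Step 15: x=[2.0349] v=[-0.1363]
Step 16: x=[2.0087] v=[-0.0875]
Step 17: x=[1.9979] v=[-0.0359]
Step 18: x=[2.0029] v=[0.0168]
First v>=0 after going negative at step 18, time=5.4000

Answer: 5.4000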